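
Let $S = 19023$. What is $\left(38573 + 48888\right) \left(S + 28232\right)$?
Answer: $4132969555$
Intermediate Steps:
$\left(38573 + 48888\right) \left(S + 28232\right) = \left(38573 + 48888\right) \left(19023 + 28232\right) = 87461 \cdot 47255 = 4132969555$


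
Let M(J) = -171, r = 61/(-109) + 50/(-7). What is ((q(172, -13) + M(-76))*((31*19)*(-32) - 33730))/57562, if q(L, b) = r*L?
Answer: 30004082613/21959903 ≈ 1366.3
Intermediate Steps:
r = -5877/763 (r = 61*(-1/109) + 50*(-1/7) = -61/109 - 50/7 = -5877/763 ≈ -7.7025)
q(L, b) = -5877*L/763
((q(172, -13) + M(-76))*((31*19)*(-32) - 33730))/57562 = ((-5877/763*172 - 171)*((31*19)*(-32) - 33730))/57562 = ((-1010844/763 - 171)*(589*(-32) - 33730))*(1/57562) = -1141317*(-18848 - 33730)/763*(1/57562) = -1141317/763*(-52578)*(1/57562) = (60008165226/763)*(1/57562) = 30004082613/21959903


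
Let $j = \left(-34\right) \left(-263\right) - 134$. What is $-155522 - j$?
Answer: $-164330$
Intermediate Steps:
$j = 8808$ ($j = 8942 - 134 = 8808$)
$-155522 - j = -155522 - 8808 = -164330$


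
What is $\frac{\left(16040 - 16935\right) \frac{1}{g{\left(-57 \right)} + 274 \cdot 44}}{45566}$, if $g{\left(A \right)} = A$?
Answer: $- \frac{895}{546746434} \approx -1.637 \cdot 10^{-6}$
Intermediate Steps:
$\frac{\left(16040 - 16935\right) \frac{1}{g{\left(-57 \right)} + 274 \cdot 44}}{45566} = \frac{\left(16040 - 16935\right) \frac{1}{-57 + 274 \cdot 44}}{45566} = - \frac{895}{-57 + 12056} \cdot \frac{1}{45566} = - \frac{895}{11999} \cdot \frac{1}{45566} = \left(-895\right) \frac{1}{11999} \cdot \frac{1}{45566} = \left(- \frac{895}{11999}\right) \frac{1}{45566} = - \frac{895}{546746434}$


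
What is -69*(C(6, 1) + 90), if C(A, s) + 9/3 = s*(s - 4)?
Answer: -5796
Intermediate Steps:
C(A, s) = -3 + s*(-4 + s) (C(A, s) = -3 + s*(s - 4) = -3 + s*(-4 + s))
-69*(C(6, 1) + 90) = -69*((-3 + 1**2 - 4*1) + 90) = -69*((-3 + 1 - 4) + 90) = -69*(-6 + 90) = -69*84 = -5796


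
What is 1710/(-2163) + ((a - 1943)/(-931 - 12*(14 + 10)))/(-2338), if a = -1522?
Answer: -232430115/293552266 ≈ -0.79178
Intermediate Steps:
1710/(-2163) + ((a - 1943)/(-931 - 12*(14 + 10)))/(-2338) = 1710/(-2163) + ((-1522 - 1943)/(-931 - 12*(14 + 10)))/(-2338) = 1710*(-1/2163) - 3465/(-931 - 12*24)*(-1/2338) = -570/721 - 3465/(-931 - 288)*(-1/2338) = -570/721 - 3465/(-1219)*(-1/2338) = -570/721 - 3465*(-1/1219)*(-1/2338) = -570/721 + (3465/1219)*(-1/2338) = -570/721 - 495/407146 = -232430115/293552266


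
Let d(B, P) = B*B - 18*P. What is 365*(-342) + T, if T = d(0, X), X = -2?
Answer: -124794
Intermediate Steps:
d(B, P) = B² - 18*P
T = 36 (T = 0² - 18*(-2) = 0 + 36 = 36)
365*(-342) + T = 365*(-342) + 36 = -124830 + 36 = -124794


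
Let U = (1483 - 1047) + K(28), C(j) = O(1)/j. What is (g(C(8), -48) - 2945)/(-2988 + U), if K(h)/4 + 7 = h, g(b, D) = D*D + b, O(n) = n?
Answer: 5127/19744 ≈ 0.25967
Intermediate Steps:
C(j) = 1/j
g(b, D) = b + D² (g(b, D) = D² + b = b + D²)
K(h) = -28 + 4*h
U = 520 (U = (1483 - 1047) + (-28 + 4*28) = 436 + (-28 + 112) = 436 + 84 = 520)
(g(C(8), -48) - 2945)/(-2988 + U) = ((1/8 + (-48)²) - 2945)/(-2988 + 520) = ((⅛ + 2304) - 2945)/(-2468) = (18433/8 - 2945)*(-1/2468) = -5127/8*(-1/2468) = 5127/19744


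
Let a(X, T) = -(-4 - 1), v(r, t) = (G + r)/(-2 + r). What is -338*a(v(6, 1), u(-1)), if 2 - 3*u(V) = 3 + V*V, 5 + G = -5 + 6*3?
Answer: -1690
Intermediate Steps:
G = 8 (G = -5 + (-5 + 6*3) = -5 + (-5 + 18) = -5 + 13 = 8)
v(r, t) = (8 + r)/(-2 + r)
u(V) = -1/3 - V**2/3 (u(V) = 2/3 - (3 + V*V)/3 = 2/3 - (3 + V**2)/3 = 2/3 + (-1 - V**2/3) = -1/3 - V**2/3)
a(X, T) = 5 (a(X, T) = -1*(-5) = 5)
-338*a(v(6, 1), u(-1)) = -338*5 = -1690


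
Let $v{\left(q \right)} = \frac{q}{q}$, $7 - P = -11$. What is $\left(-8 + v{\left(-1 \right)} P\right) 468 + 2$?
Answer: $4682$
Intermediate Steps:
$P = 18$ ($P = 7 - -11 = 7 + 11 = 18$)
$v{\left(q \right)} = 1$
$\left(-8 + v{\left(-1 \right)} P\right) 468 + 2 = \left(-8 + 1 \cdot 18\right) 468 + 2 = \left(-8 + 18\right) 468 + 2 = 10 \cdot 468 + 2 = 4680 + 2 = 4682$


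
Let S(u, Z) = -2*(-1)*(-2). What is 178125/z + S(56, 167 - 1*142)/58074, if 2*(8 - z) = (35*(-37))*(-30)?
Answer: -5172254459/563811429 ≈ -9.1737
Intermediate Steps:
S(u, Z) = -4 (S(u, Z) = 2*(-2) = -4)
z = -19417 (z = 8 - 35*(-37)*(-30)/2 = 8 - (-1295)*(-30)/2 = 8 - ½*38850 = 8 - 19425 = -19417)
178125/z + S(56, 167 - 1*142)/58074 = 178125/(-19417) - 4/58074 = 178125*(-1/19417) - 4*1/58074 = -178125/19417 - 2/29037 = -5172254459/563811429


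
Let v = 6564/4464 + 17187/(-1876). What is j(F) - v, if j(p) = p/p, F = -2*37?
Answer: 379079/43617 ≈ 8.6911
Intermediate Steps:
F = -74
v = -335462/43617 (v = 6564*(1/4464) + 17187*(-1/1876) = 547/372 - 17187/1876 = -335462/43617 ≈ -7.6911)
j(p) = 1
j(F) - v = 1 - 1*(-335462/43617) = 1 + 335462/43617 = 379079/43617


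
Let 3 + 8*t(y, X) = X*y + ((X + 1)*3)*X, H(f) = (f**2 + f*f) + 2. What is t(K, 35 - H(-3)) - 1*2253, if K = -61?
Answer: -9111/4 ≈ -2277.8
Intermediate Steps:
H(f) = 2 + 2*f**2 (H(f) = (f**2 + f**2) + 2 = 2*f**2 + 2 = 2 + 2*f**2)
t(y, X) = -3/8 + X*y/8 + X*(3 + 3*X)/8 (t(y, X) = -3/8 + (X*y + ((X + 1)*3)*X)/8 = -3/8 + (X*y + ((1 + X)*3)*X)/8 = -3/8 + (X*y + (3 + 3*X)*X)/8 = -3/8 + (X*y + X*(3 + 3*X))/8 = -3/8 + (X*y/8 + X*(3 + 3*X)/8) = -3/8 + X*y/8 + X*(3 + 3*X)/8)
t(K, 35 - H(-3)) - 1*2253 = (-3/8 + 3*(35 - (2 + 2*(-3)**2))/8 + 3*(35 - (2 + 2*(-3)**2))**2/8 + (1/8)*(35 - (2 + 2*(-3)**2))*(-61)) - 1*2253 = (-3/8 + 3*(35 - (2 + 2*9))/8 + 3*(35 - (2 + 2*9))**2/8 + (1/8)*(35 - (2 + 2*9))*(-61)) - 2253 = (-3/8 + 3*(35 - (2 + 18))/8 + 3*(35 - (2 + 18))**2/8 + (1/8)*(35 - (2 + 18))*(-61)) - 2253 = (-3/8 + 3*(35 - 1*20)/8 + 3*(35 - 1*20)**2/8 + (1/8)*(35 - 1*20)*(-61)) - 2253 = (-3/8 + 3*(35 - 20)/8 + 3*(35 - 20)**2/8 + (1/8)*(35 - 20)*(-61)) - 2253 = (-3/8 + (3/8)*15 + (3/8)*15**2 + (1/8)*15*(-61)) - 2253 = (-3/8 + 45/8 + (3/8)*225 - 915/8) - 2253 = (-3/8 + 45/8 + 675/8 - 915/8) - 2253 = -99/4 - 2253 = -9111/4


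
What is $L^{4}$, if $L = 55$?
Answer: $9150625$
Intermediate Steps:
$L^{4} = 55^{4} = 9150625$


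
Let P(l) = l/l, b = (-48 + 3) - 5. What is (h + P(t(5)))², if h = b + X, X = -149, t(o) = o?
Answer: 39204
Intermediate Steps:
b = -50 (b = -45 - 5 = -50)
P(l) = 1
h = -199 (h = -50 - 149 = -199)
(h + P(t(5)))² = (-199 + 1)² = (-198)² = 39204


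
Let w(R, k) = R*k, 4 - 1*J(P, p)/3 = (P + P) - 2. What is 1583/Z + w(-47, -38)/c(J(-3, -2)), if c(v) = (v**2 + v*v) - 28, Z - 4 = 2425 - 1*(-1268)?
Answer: 5330827/4739554 ≈ 1.1248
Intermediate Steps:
J(P, p) = 18 - 6*P (J(P, p) = 12 - 3*((P + P) - 2) = 12 - 3*(2*P - 2) = 12 - 3*(-2 + 2*P) = 12 + (6 - 6*P) = 18 - 6*P)
Z = 3697 (Z = 4 + (2425 - 1*(-1268)) = 4 + (2425 + 1268) = 4 + 3693 = 3697)
c(v) = -28 + 2*v**2 (c(v) = (v**2 + v**2) - 28 = 2*v**2 - 28 = -28 + 2*v**2)
1583/Z + w(-47, -38)/c(J(-3, -2)) = 1583/3697 + (-47*(-38))/(-28 + 2*(18 - 6*(-3))**2) = 1583*(1/3697) + 1786/(-28 + 2*(18 + 18)**2) = 1583/3697 + 1786/(-28 + 2*36**2) = 1583/3697 + 1786/(-28 + 2*1296) = 1583/3697 + 1786/(-28 + 2592) = 1583/3697 + 1786/2564 = 1583/3697 + 1786*(1/2564) = 1583/3697 + 893/1282 = 5330827/4739554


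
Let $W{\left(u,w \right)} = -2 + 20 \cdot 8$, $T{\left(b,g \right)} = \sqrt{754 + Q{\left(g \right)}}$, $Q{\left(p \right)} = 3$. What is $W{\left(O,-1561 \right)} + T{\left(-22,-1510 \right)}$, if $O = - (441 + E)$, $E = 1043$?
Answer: $158 + \sqrt{757} \approx 185.51$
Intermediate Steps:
$T{\left(b,g \right)} = \sqrt{757}$ ($T{\left(b,g \right)} = \sqrt{754 + 3} = \sqrt{757}$)
$O = -1484$ ($O = - (441 + 1043) = \left(-1\right) 1484 = -1484$)
$W{\left(u,w \right)} = 158$ ($W{\left(u,w \right)} = -2 + 160 = 158$)
$W{\left(O,-1561 \right)} + T{\left(-22,-1510 \right)} = 158 + \sqrt{757}$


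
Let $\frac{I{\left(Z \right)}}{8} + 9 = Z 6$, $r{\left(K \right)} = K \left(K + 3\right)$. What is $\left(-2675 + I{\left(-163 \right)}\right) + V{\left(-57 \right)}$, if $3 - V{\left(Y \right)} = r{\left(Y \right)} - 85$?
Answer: $-13561$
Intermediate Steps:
$r{\left(K \right)} = K \left(3 + K\right)$
$V{\left(Y \right)} = 88 - Y \left(3 + Y\right)$ ($V{\left(Y \right)} = 3 - \left(Y \left(3 + Y\right) - 85\right) = 3 - \left(-85 + Y \left(3 + Y\right)\right) = 88 - Y \left(3 + Y\right)$)
$I{\left(Z \right)} = -72 + 48 Z$ ($I{\left(Z \right)} = -72 + 8 Z 6 = -72 + 8 \cdot 6 Z = -72 + 48 Z$)
$\left(-2675 + I{\left(-163 \right)}\right) + V{\left(-57 \right)} = \left(-2675 + \left(-72 + 48 \left(-163\right)\right)\right) + \left(88 - - 57 \left(3 - 57\right)\right) = \left(-2675 - 7896\right) + \left(88 - \left(-57\right) \left(-54\right)\right) = \left(-2675 - 7896\right) + \left(88 - 3078\right) = -10571 - 2990 = -13561$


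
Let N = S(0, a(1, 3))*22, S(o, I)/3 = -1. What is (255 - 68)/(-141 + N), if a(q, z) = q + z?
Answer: -187/207 ≈ -0.90338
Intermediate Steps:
S(o, I) = -3 (S(o, I) = 3*(-1) = -3)
N = -66 (N = -3*22 = -66)
(255 - 68)/(-141 + N) = (255 - 68)/(-141 - 66) = 187/(-207) = 187*(-1/207) = -187/207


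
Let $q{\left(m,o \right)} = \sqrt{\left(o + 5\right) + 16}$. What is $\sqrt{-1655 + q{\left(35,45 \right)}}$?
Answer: $\sqrt{-1655 + \sqrt{66}} \approx 40.582 i$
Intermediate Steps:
$q{\left(m,o \right)} = \sqrt{21 + o}$ ($q{\left(m,o \right)} = \sqrt{\left(5 + o\right) + 16} = \sqrt{21 + o}$)
$\sqrt{-1655 + q{\left(35,45 \right)}} = \sqrt{-1655 + \sqrt{21 + 45}} = \sqrt{-1655 + \sqrt{66}}$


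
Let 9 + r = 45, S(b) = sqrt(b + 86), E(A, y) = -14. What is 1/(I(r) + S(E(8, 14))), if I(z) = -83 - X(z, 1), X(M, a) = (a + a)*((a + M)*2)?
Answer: -77/17763 - 2*sqrt(2)/17763 ≈ -0.0044941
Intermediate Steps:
S(b) = sqrt(86 + b)
X(M, a) = 2*a*(2*M + 2*a) (X(M, a) = (2*a)*((M + a)*2) = (2*a)*(2*M + 2*a) = 2*a*(2*M + 2*a))
r = 36 (r = -9 + 45 = 36)
I(z) = -87 - 4*z (I(z) = -83 - 4*(z + 1) = -83 - 4*(1 + z) = -83 - (4 + 4*z) = -83 + (-4 - 4*z) = -87 - 4*z)
1/(I(r) + S(E(8, 14))) = 1/((-87 - 4*36) + sqrt(86 - 14)) = 1/((-87 - 144) + sqrt(72)) = 1/(-231 + 6*sqrt(2))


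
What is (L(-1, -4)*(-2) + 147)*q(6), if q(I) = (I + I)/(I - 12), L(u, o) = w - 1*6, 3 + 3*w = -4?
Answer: -982/3 ≈ -327.33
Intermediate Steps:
w = -7/3 (w = -1 + (⅓)*(-4) = -1 - 4/3 = -7/3 ≈ -2.3333)
L(u, o) = -25/3 (L(u, o) = -7/3 - 1*6 = -7/3 - 6 = -25/3)
q(I) = 2*I/(-12 + I) (q(I) = (2*I)/(-12 + I) = 2*I/(-12 + I))
(L(-1, -4)*(-2) + 147)*q(6) = (-25/3*(-2) + 147)*(2*6/(-12 + 6)) = (50/3 + 147)*(2*6/(-6)) = 491*(2*6*(-⅙))/3 = (491/3)*(-2) = -982/3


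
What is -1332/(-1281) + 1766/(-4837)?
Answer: 199078/295057 ≈ 0.67471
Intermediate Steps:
-1332/(-1281) + 1766/(-4837) = -1332*(-1/1281) + 1766*(-1/4837) = 444/427 - 1766/4837 = 199078/295057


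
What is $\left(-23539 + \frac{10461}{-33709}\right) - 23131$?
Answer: $- \frac{1573209491}{33709} \approx -46670.0$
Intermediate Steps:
$\left(-23539 + \frac{10461}{-33709}\right) - 23131 = \left(-23539 + 10461 \left(- \frac{1}{33709}\right)\right) - 23131 = \left(-23539 - \frac{10461}{33709}\right) - 23131 = - \frac{793486612}{33709} - 23131 = - \frac{1573209491}{33709}$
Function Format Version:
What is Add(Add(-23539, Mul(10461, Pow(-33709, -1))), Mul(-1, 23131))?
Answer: Rational(-1573209491, 33709) ≈ -46670.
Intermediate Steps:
Add(Add(-23539, Mul(10461, Pow(-33709, -1))), Mul(-1, 23131)) = Add(Add(-23539, Mul(10461, Rational(-1, 33709))), -23131) = Add(Add(-23539, Rational(-10461, 33709)), -23131) = Add(Rational(-793486612, 33709), -23131) = Rational(-1573209491, 33709)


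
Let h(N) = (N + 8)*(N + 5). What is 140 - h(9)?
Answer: -98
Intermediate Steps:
h(N) = (5 + N)*(8 + N) (h(N) = (8 + N)*(5 + N) = (5 + N)*(8 + N))
140 - h(9) = 140 - (40 + 9² + 13*9) = 140 - (40 + 81 + 117) = 140 - 1*238 = 140 - 238 = -98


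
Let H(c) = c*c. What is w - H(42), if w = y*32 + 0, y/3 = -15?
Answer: -3204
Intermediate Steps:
y = -45 (y = 3*(-15) = -45)
H(c) = c**2
w = -1440 (w = -45*32 + 0 = -1440 + 0 = -1440)
w - H(42) = -1440 - 1*42**2 = -1440 - 1*1764 = -1440 - 1764 = -3204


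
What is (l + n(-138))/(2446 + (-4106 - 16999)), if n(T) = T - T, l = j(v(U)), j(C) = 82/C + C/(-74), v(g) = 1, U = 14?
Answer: -6067/1380766 ≈ -0.0043939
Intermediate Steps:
j(C) = 82/C - C/74 (j(C) = 82/C + C*(-1/74) = 82/C - C/74)
l = 6067/74 (l = 82/1 - 1/74*1 = 82*1 - 1/74 = 82 - 1/74 = 6067/74 ≈ 81.986)
n(T) = 0
(l + n(-138))/(2446 + (-4106 - 16999)) = (6067/74 + 0)/(2446 + (-4106 - 16999)) = 6067/(74*(2446 - 21105)) = (6067/74)/(-18659) = (6067/74)*(-1/18659) = -6067/1380766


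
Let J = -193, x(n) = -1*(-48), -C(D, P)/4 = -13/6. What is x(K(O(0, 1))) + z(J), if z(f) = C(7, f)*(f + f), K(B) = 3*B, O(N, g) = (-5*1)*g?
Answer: -9892/3 ≈ -3297.3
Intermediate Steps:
O(N, g) = -5*g
C(D, P) = 26/3 (C(D, P) = -(-52)/6 = -4*(-13/6) = 26/3)
x(n) = 48
z(f) = 52*f/3 (z(f) = 26*(f + f)/3 = 26*(2*f)/3 = 52*f/3)
x(K(O(0, 1))) + z(J) = 48 + (52/3)*(-193) = 48 - 10036/3 = -9892/3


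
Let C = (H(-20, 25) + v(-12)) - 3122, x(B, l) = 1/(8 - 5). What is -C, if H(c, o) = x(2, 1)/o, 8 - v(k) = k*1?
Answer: 232649/75 ≈ 3102.0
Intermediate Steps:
v(k) = 8 - k
x(B, l) = ⅓ (x(B, l) = 1/3 = ⅓)
H(c, o) = 1/(3*o)
C = -232649/75 (C = ((⅓)/25 + (8 - 1*(-12))) - 3122 = ((⅓)*(1/25) + (8 + 12)) - 3122 = (1/75 + 20) - 3122 = 1501/75 - 3122 = -232649/75 ≈ -3102.0)
-C = -1*(-232649/75) = 232649/75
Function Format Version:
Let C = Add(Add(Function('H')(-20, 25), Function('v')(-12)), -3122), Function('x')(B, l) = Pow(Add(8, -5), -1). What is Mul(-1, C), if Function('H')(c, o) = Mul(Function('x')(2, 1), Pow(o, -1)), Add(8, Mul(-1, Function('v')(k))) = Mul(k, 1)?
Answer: Rational(232649, 75) ≈ 3102.0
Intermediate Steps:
Function('v')(k) = Add(8, Mul(-1, k)) (Function('v')(k) = Add(8, Mul(-1, Mul(k, 1))) = Add(8, Mul(-1, k)))
Function('x')(B, l) = Rational(1, 3) (Function('x')(B, l) = Pow(3, -1) = Rational(1, 3))
Function('H')(c, o) = Mul(Rational(1, 3), Pow(o, -1))
C = Rational(-232649, 75) (C = Add(Add(Mul(Rational(1, 3), Pow(25, -1)), Add(8, Mul(-1, -12))), -3122) = Add(Add(Mul(Rational(1, 3), Rational(1, 25)), Add(8, 12)), -3122) = Add(Add(Rational(1, 75), 20), -3122) = Add(Rational(1501, 75), -3122) = Rational(-232649, 75) ≈ -3102.0)
Mul(-1, C) = Mul(-1, Rational(-232649, 75)) = Rational(232649, 75)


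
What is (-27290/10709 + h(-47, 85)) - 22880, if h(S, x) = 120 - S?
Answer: -243260807/10709 ≈ -22716.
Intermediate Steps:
(-27290/10709 + h(-47, 85)) - 22880 = (-27290/10709 + (120 - 1*(-47))) - 22880 = (-27290*1/10709 + (120 + 47)) - 22880 = (-27290/10709 + 167) - 22880 = 1761113/10709 - 22880 = -243260807/10709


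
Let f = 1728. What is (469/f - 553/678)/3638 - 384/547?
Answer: -16049433761/22857213312 ≈ -0.70216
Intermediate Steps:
(469/f - 553/678)/3638 - 384/547 = (469/1728 - 553/678)/3638 - 384/547 = (469*(1/1728) - 553*1/678)*(1/3638) - 384*1/547 = (469/1728 - 553/678)*(1/3638) - 384/547 = -106267/195264*1/3638 - 384/547 = -6251/41786496 - 384/547 = -16049433761/22857213312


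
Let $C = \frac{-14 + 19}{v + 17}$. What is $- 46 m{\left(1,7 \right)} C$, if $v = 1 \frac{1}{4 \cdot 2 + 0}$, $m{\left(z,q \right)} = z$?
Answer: $- \frac{1840}{137} \approx -13.431$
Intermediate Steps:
$v = \frac{1}{8}$ ($v = 1 \frac{1}{8 + 0} = 1 \cdot \frac{1}{8} = \frac{1}{8} \approx 0.125$)
$C = \frac{40}{137}$ ($C = \frac{-14 + 19}{\frac{1}{8} + 17} = \frac{5}{\frac{137}{8}} = 5 \cdot \frac{8}{137} = \frac{40}{137} \approx 0.29197$)
$- 46 m{\left(1,7 \right)} C = \left(-46\right) 1 \cdot \frac{40}{137} = \left(-46\right) \frac{40}{137} = - \frac{1840}{137}$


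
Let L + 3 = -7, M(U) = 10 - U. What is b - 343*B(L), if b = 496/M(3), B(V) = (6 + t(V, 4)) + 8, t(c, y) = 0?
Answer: -33118/7 ≈ -4731.1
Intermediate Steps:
L = -10 (L = -3 - 7 = -10)
B(V) = 14 (B(V) = (6 + 0) + 8 = 6 + 8 = 14)
b = 496/7 (b = 496/(10 - 1*3) = 496/(10 - 3) = 496/7 ≈ 70.857)
b - 343*B(L) = 496/7 - 343*14 = 496/7 - 4802 = -33118/7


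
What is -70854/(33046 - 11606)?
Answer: -35427/10720 ≈ -3.3048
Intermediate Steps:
-70854/(33046 - 11606) = -70854/21440 = -70854*1/21440 = -35427/10720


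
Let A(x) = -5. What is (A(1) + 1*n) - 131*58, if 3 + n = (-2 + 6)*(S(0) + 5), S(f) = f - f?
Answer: -7586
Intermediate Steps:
S(f) = 0
n = 17 (n = -3 + (-2 + 6)*(0 + 5) = -3 + 4*5 = -3 + 20 = 17)
(A(1) + 1*n) - 131*58 = (-5 + 1*17) - 131*58 = (-5 + 17) - 7598 = 12 - 7598 = -7586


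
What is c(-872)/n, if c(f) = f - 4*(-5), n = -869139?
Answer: 284/289713 ≈ 0.00098028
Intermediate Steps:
c(f) = 20 + f (c(f) = f + 20 = 20 + f)
c(-872)/n = (20 - 872)/(-869139) = -852*(-1/869139) = 284/289713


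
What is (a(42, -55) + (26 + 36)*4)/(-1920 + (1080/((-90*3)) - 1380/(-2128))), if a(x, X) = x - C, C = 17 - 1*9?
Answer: -150024/1023223 ≈ -0.14662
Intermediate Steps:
C = 8 (C = 17 - 9 = 8)
a(x, X) = -8 + x (a(x, X) = x - 1*8 = x - 8 = -8 + x)
(a(42, -55) + (26 + 36)*4)/(-1920 + (1080/((-90*3)) - 1380/(-2128))) = ((-8 + 42) + (26 + 36)*4)/(-1920 + (1080/((-90*3)) - 1380/(-2128))) = (34 + 62*4)/(-1920 + (1080/(-270) - 1380*(-1/2128))) = (34 + 248)/(-1920 + (1080*(-1/270) + 345/532)) = 282/(-1920 + (-4 + 345/532)) = 282/(-1920 - 1783/532) = 282/(-1023223/532) = 282*(-532/1023223) = -150024/1023223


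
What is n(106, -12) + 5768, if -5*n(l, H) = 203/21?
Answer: 86491/15 ≈ 5766.1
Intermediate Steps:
n(l, H) = -29/15 (n(l, H) = -203/(5*21) = -⅕*29/3 = -29/15)
n(106, -12) + 5768 = -29/15 + 5768 = 86491/15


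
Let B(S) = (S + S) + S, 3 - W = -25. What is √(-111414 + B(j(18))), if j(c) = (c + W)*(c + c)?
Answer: I*√106446 ≈ 326.26*I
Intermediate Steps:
W = 28 (W = 3 - 1*(-25) = 3 + 25 = 28)
j(c) = 2*c*(28 + c) (j(c) = (c + 28)*(c + c) = (28 + c)*(2*c) = 2*c*(28 + c))
B(S) = 3*S (B(S) = 2*S + S = 3*S)
√(-111414 + B(j(18))) = √(-111414 + 3*(2*18*(28 + 18))) = √(-111414 + 3*(2*18*46)) = √(-111414 + 3*1656) = √(-111414 + 4968) = √(-106446) = I*√106446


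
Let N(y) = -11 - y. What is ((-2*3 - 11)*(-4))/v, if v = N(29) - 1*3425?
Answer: -68/3465 ≈ -0.019625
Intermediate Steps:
v = -3465 (v = (-11 - 1*29) - 1*3425 = (-11 - 29) - 3425 = -40 - 3425 = -3465)
((-2*3 - 11)*(-4))/v = ((-2*3 - 11)*(-4))/(-3465) = ((-6 - 11)*(-4))*(-1/3465) = -17*(-4)*(-1/3465) = 68*(-1/3465) = -68/3465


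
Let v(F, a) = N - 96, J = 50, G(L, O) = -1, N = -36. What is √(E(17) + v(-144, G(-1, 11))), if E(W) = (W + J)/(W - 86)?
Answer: 5*I*√25323/69 ≈ 11.531*I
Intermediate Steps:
v(F, a) = -132 (v(F, a) = -36 - 96 = -132)
E(W) = (50 + W)/(-86 + W) (E(W) = (W + 50)/(W - 86) = (50 + W)/(-86 + W))
√(E(17) + v(-144, G(-1, 11))) = √((50 + 17)/(-86 + 17) - 132) = √(67/(-69) - 132) = √(-1/69*67 - 132) = √(-67/69 - 132) = √(-9175/69) = 5*I*√25323/69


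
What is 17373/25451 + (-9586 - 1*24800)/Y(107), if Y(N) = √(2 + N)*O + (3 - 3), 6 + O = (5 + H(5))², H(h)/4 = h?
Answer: 17373/25451 - 34386*√109/67471 ≈ -4.6382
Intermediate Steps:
H(h) = 4*h
O = 619 (O = -6 + (5 + 4*5)² = -6 + (5 + 20)² = -6 + 25² = -6 + 625 = 619)
Y(N) = 619*√(2 + N) (Y(N) = √(2 + N)*619 + (3 - 3) = 619*√(2 + N) + 0 = 619*√(2 + N))
17373/25451 + (-9586 - 1*24800)/Y(107) = 17373/25451 + (-9586 - 1*24800)/((619*√(2 + 107))) = 17373*(1/25451) + (-9586 - 24800)/((619*√109)) = 17373/25451 - 34386*√109/67471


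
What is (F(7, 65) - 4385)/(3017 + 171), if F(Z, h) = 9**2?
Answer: -1076/797 ≈ -1.3501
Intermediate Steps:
F(Z, h) = 81
(F(7, 65) - 4385)/(3017 + 171) = (81 - 4385)/(3017 + 171) = -4304/3188 = -4304*1/3188 = -1076/797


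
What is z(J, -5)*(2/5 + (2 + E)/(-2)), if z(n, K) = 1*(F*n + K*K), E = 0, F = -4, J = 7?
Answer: 9/5 ≈ 1.8000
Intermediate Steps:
z(n, K) = K² - 4*n (z(n, K) = 1*(-4*n + K*K) = 1*(-4*n + K²) = 1*(K² - 4*n) = K² - 4*n)
z(J, -5)*(2/5 + (2 + E)/(-2)) = ((-5)² - 4*7)*(2/5 + (2 + 0)/(-2)) = (25 - 28)*(2*(⅕) + 2*(-½)) = -3*(⅖ - 1) = -3*(-⅗) = 9/5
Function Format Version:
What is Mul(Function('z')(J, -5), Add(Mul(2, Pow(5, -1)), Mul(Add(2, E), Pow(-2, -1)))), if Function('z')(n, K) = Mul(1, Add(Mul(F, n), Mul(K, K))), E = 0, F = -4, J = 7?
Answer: Rational(9, 5) ≈ 1.8000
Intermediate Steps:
Function('z')(n, K) = Add(Pow(K, 2), Mul(-4, n)) (Function('z')(n, K) = Mul(1, Add(Mul(-4, n), Mul(K, K))) = Mul(1, Add(Mul(-4, n), Pow(K, 2))) = Mul(1, Add(Pow(K, 2), Mul(-4, n))) = Add(Pow(K, 2), Mul(-4, n)))
Mul(Function('z')(J, -5), Add(Mul(2, Pow(5, -1)), Mul(Add(2, E), Pow(-2, -1)))) = Mul(Add(Pow(-5, 2), Mul(-4, 7)), Add(Mul(2, Pow(5, -1)), Mul(Add(2, 0), Pow(-2, -1)))) = Mul(Add(25, -28), Add(Mul(2, Rational(1, 5)), Mul(2, Rational(-1, 2)))) = Mul(-3, Add(Rational(2, 5), -1)) = Mul(-3, Rational(-3, 5)) = Rational(9, 5)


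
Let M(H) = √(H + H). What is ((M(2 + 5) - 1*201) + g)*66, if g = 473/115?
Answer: -1494372/115 + 66*√14 ≈ -12748.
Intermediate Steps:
g = 473/115 (g = 473*(1/115) = 473/115 ≈ 4.1130)
M(H) = √2*√H (M(H) = √(2*H) = √2*√H)
((M(2 + 5) - 1*201) + g)*66 = ((√2*√(2 + 5) - 1*201) + 473/115)*66 = ((√2*√7 - 201) + 473/115)*66 = ((√14 - 201) + 473/115)*66 = ((-201 + √14) + 473/115)*66 = (-22642/115 + √14)*66 = -1494372/115 + 66*√14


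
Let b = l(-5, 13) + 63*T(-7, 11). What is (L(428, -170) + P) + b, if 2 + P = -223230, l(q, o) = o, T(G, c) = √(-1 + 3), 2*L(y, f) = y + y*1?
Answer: -222791 + 63*√2 ≈ -2.2270e+5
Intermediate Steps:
L(y, f) = y (L(y, f) = (y + y*1)/2 = (y + y)/2 = (2*y)/2 = y)
T(G, c) = √2
P = -223232 (P = -2 - 223230 = -223232)
b = 13 + 63*√2 ≈ 102.10
(L(428, -170) + P) + b = (428 - 223232) + (13 + 63*√2) = -222804 + (13 + 63*√2) = -222791 + 63*√2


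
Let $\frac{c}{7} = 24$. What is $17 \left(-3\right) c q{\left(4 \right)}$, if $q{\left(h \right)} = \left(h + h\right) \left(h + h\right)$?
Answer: $-548352$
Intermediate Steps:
$c = 168$ ($c = 7 \cdot 24 = 168$)
$q{\left(h \right)} = 4 h^{2}$ ($q{\left(h \right)} = 2 h 2 h = 4 h^{2}$)
$17 \left(-3\right) c q{\left(4 \right)} = 17 \left(-3\right) 168 \cdot 4 \cdot 4^{2} = \left(-51\right) 168 \cdot 4 \cdot 16 = \left(-8568\right) 64 = -548352$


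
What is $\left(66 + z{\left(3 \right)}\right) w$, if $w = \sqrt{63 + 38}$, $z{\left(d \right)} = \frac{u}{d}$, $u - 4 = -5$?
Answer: $\frac{197 \sqrt{101}}{3} \approx 659.94$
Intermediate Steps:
$u = -1$ ($u = 4 - 5 = -1$)
$z{\left(d \right)} = - \frac{1}{d}$
$w = \sqrt{101} \approx 10.05$
$\left(66 + z{\left(3 \right)}\right) w = \left(66 - \frac{1}{3}\right) \sqrt{101} = \frac{197 \sqrt{101}}{3}$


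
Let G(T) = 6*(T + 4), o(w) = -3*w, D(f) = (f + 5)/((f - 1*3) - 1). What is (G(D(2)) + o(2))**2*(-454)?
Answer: -4086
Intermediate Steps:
D(f) = (5 + f)/(-4 + f) (D(f) = (5 + f)/((f - 3) - 1) = (5 + f)/((-3 + f) - 1) = (5 + f)/(-4 + f))
G(T) = 24 + 6*T (G(T) = 6*(4 + T) = 24 + 6*T)
(G(D(2)) + o(2))**2*(-454) = ((24 + 6*((5 + 2)/(-4 + 2))) - 3*2)**2*(-454) = ((24 + 6*(7/(-2))) - 6)**2*(-454) = ((24 + 6*(-1/2*7)) - 6)**2*(-454) = ((24 + 6*(-7/2)) - 6)**2*(-454) = ((24 - 21) - 6)**2*(-454) = (3 - 6)**2*(-454) = (-3)**2*(-454) = 9*(-454) = -4086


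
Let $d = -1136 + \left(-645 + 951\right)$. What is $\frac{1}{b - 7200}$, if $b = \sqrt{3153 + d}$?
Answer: $- \frac{7200}{51837677} - \frac{\sqrt{2323}}{51837677} \approx -0.00013982$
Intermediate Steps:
$d = -830$ ($d = -1136 + 306 = -830$)
$b = \sqrt{2323}$ ($b = \sqrt{3153 - 830} = \sqrt{2323} \approx 48.198$)
$\frac{1}{b - 7200} = \frac{1}{\sqrt{2323} - 7200} = \frac{1}{-7200 + \sqrt{2323}}$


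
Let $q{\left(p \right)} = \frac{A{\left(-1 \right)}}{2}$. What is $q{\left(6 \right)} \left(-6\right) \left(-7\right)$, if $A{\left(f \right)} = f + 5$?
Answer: $84$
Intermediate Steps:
$A{\left(f \right)} = 5 + f$
$q{\left(p \right)} = 2$ ($q{\left(p \right)} = \frac{5 - 1}{2} = 4 \cdot \frac{1}{2} = 2$)
$q{\left(6 \right)} \left(-6\right) \left(-7\right) = 2 \left(-6\right) \left(-7\right) = \left(-12\right) \left(-7\right) = 84$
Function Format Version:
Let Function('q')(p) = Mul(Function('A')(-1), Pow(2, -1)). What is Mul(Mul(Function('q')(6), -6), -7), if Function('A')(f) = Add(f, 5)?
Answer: 84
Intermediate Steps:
Function('A')(f) = Add(5, f)
Function('q')(p) = 2 (Function('q')(p) = Mul(Add(5, -1), Pow(2, -1)) = Mul(4, Rational(1, 2)) = 2)
Mul(Mul(Function('q')(6), -6), -7) = Mul(Mul(2, -6), -7) = Mul(-12, -7) = 84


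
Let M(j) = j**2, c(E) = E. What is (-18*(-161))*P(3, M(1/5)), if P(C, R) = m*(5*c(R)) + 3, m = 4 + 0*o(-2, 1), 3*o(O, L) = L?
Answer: 55062/5 ≈ 11012.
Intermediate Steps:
o(O, L) = L/3
m = 4 (m = 4 + 0*((1/3)*1) = 4 + 0*(1/3) = 4 + 0 = 4)
P(C, R) = 3 + 20*R (P(C, R) = 4*(5*R) + 3 = 20*R + 3 = 3 + 20*R)
(-18*(-161))*P(3, M(1/5)) = (-18*(-161))*(3 + 20*(1/5)**2) = 2898*(3 + 20*(1/5)**2) = 2898*(3 + 20*(1/25)) = 2898*(3 + 4/5) = 2898*(19/5) = 55062/5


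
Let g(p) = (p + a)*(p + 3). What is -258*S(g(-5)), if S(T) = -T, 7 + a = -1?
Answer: 6708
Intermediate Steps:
a = -8 (a = -7 - 1 = -8)
g(p) = (-8 + p)*(3 + p) (g(p) = (p - 8)*(p + 3) = (-8 + p)*(3 + p))
-258*S(g(-5)) = -(-258)*(-24 + (-5)² - 5*(-5)) = -(-258)*(-24 + 25 + 25) = -(-258)*26 = -258*(-26) = 6708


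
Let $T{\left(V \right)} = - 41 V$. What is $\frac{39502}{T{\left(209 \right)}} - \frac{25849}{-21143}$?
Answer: $- \frac{613690705}{181174367} \approx -3.3873$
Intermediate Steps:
$\frac{39502}{T{\left(209 \right)}} - \frac{25849}{-21143} = \frac{39502}{\left(-41\right) 209} - \frac{25849}{-21143} = \frac{39502}{-8569} - - \frac{25849}{21143} = 39502 \left(- \frac{1}{8569}\right) + \frac{25849}{21143} = - \frac{39502}{8569} + \frac{25849}{21143} = - \frac{613690705}{181174367}$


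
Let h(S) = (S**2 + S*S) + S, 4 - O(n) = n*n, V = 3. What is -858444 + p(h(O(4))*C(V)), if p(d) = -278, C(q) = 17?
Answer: -858722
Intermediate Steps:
O(n) = 4 - n**2 (O(n) = 4 - n*n = 4 - n**2)
h(S) = S + 2*S**2 (h(S) = (S**2 + S**2) + S = 2*S**2 + S = S + 2*S**2)
-858444 + p(h(O(4))*C(V)) = -858444 - 278 = -858722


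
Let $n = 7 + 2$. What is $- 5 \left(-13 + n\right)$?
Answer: $20$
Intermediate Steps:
$n = 9$
$- 5 \left(-13 + n\right) = - 5 \left(-13 + 9\right) = \left(-5\right) \left(-4\right) = 20$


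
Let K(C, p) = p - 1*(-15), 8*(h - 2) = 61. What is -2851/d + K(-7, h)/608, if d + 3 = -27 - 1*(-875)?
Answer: -13700799/4110080 ≈ -3.3335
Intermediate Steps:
h = 77/8 (h = 2 + (1/8)*61 = 2 + 61/8 = 77/8 ≈ 9.6250)
d = 845 (d = -3 + (-27 - 1*(-875)) = -3 + (-27 + 875) = -3 + 848 = 845)
K(C, p) = 15 + p (K(C, p) = p + 15 = 15 + p)
-2851/d + K(-7, h)/608 = -2851/845 + (15 + 77/8)/608 = -2851*1/845 + (197/8)*(1/608) = -2851/845 + 197/4864 = -13700799/4110080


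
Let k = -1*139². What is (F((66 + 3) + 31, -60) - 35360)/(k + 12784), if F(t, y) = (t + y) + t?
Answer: 11740/2179 ≈ 5.3878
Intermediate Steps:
F(t, y) = y + 2*t
k = -19321 (k = -1*19321 = -19321)
(F((66 + 3) + 31, -60) - 35360)/(k + 12784) = ((-60 + 2*((66 + 3) + 31)) - 35360)/(-19321 + 12784) = ((-60 + 2*(69 + 31)) - 35360)/(-6537) = ((-60 + 2*100) - 35360)*(-1/6537) = ((-60 + 200) - 35360)*(-1/6537) = (140 - 35360)*(-1/6537) = -35220*(-1/6537) = 11740/2179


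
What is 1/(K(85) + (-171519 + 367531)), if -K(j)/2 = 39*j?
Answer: 1/189382 ≈ 5.2803e-6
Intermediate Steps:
K(j) = -78*j
1/(K(85) + (-171519 + 367531)) = 1/(-78*85 + (-171519 + 367531)) = 1/(-6630 + 196012) = 1/189382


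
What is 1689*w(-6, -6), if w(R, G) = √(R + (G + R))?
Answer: 5067*I*√2 ≈ 7165.8*I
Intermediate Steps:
w(R, G) = √(G + 2*R)
1689*w(-6, -6) = 1689*√(-6 + 2*(-6)) = 1689*√(-6 - 12) = 1689*√(-18) = 1689*(3*I*√2) = 5067*I*√2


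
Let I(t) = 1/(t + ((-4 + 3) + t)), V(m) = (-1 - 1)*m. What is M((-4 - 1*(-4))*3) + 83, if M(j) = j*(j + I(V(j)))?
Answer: 83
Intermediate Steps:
V(m) = -2*m
I(t) = 1/(-1 + 2*t) (I(t) = 1/(t + (-1 + t)) = 1/(-1 + 2*t))
M(j) = j*(j + 1/(-1 - 4*j)) (M(j) = j*(j + 1/(-1 + 2*(-2*j))) = j*(j + 1/(-1 - 4*j)))
M((-4 - 1*(-4))*3) + 83 = ((-4 - 1*(-4))*3)*(-1 + (-4 - 1*(-4))*3 + 4*((-4 - 1*(-4))*3)²)/(1 + 4*((-4 - 1*(-4))*3)) + 83 = ((-4 + 4)*3)*(-1 + (-4 + 4)*3 + 4*((-4 + 4)*3)²)/(1 + 4*((-4 + 4)*3)) + 83 = (0*3)*(-1 + 0*3 + 4*(0*3)²)/(1 + 4*(0*3)) + 83 = 0*(-1 + 0 + 4*0²)/(1 + 4*0) + 83 = 0*(-1 + 0 + 4*0)/(1 + 0) + 83 = 0*(-1 + 0 + 0)/1 + 83 = 0*1*(-1) + 83 = 0 + 83 = 83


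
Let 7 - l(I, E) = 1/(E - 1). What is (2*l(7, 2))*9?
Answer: 108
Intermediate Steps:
l(I, E) = 7 - 1/(-1 + E) (l(I, E) = 7 - 1/(E - 1) = 7 - 1/(-1 + E))
(2*l(7, 2))*9 = (2*((-8 + 7*2)/(-1 + 2)))*9 = (2*((-8 + 14)/1))*9 = (2*(1*6))*9 = (2*6)*9 = 12*9 = 108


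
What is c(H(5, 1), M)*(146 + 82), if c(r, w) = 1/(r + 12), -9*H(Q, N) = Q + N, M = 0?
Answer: 342/17 ≈ 20.118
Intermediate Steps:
H(Q, N) = -N/9 - Q/9 (H(Q, N) = -(Q + N)/9 = -(N + Q)/9 = -N/9 - Q/9)
c(r, w) = 1/(12 + r)
c(H(5, 1), M)*(146 + 82) = (146 + 82)/(12 + (-⅑*1 - ⅑*5)) = 228/(12 + (-⅑ - 5/9)) = 228/(12 - ⅔) = 228/(34/3) = (3/34)*228 = 342/17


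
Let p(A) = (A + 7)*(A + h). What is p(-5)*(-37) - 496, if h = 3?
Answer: -348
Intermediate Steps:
p(A) = (3 + A)*(7 + A) (p(A) = (A + 7)*(A + 3) = (7 + A)*(3 + A) = (3 + A)*(7 + A))
p(-5)*(-37) - 496 = (21 + (-5)**2 + 10*(-5))*(-37) - 496 = (21 + 25 - 50)*(-37) - 496 = -4*(-37) - 496 = 148 - 496 = -348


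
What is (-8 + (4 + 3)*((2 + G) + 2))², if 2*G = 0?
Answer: 400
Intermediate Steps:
G = 0 (G = (½)*0 = 0)
(-8 + (4 + 3)*((2 + G) + 2))² = (-8 + (4 + 3)*((2 + 0) + 2))² = (-8 + 7*(2 + 2))² = (-8 + 7*4)² = (-8 + 28)² = 20² = 400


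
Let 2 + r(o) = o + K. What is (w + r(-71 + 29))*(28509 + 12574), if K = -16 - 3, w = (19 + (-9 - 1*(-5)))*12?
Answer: 4806711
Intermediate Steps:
w = 180 (w = (19 + (-9 + 5))*12 = (19 - 4)*12 = 15*12 = 180)
K = -19
r(o) = -21 + o (r(o) = -2 + (o - 19) = -2 + (-19 + o) = -21 + o)
(w + r(-71 + 29))*(28509 + 12574) = (180 + (-21 + (-71 + 29)))*(28509 + 12574) = (180 + (-21 - 42))*41083 = (180 - 63)*41083 = 117*41083 = 4806711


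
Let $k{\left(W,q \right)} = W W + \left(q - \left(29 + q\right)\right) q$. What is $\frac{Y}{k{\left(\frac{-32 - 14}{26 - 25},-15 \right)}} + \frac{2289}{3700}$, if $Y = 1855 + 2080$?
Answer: $\frac{20398739}{9438700} \approx 2.1612$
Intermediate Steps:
$k{\left(W,q \right)} = W^{2} - 29 q$
$Y = 3935$
$\frac{Y}{k{\left(\frac{-32 - 14}{26 - 25},-15 \right)}} + \frac{2289}{3700} = \frac{3935}{\left(\frac{-32 - 14}{26 - 25}\right)^{2} - -435} + \frac{2289}{3700} = \frac{3935}{\left(- \frac{46}{1}\right)^{2} + 435} + 2289 \cdot \frac{1}{3700} = \frac{3935}{\left(\left(-46\right) 1\right)^{2} + 435} + \frac{2289}{3700} = \frac{3935}{\left(-46\right)^{2} + 435} + \frac{2289}{3700} = \frac{3935}{2116 + 435} + \frac{2289}{3700} = \frac{3935}{2551} + \frac{2289}{3700} = \frac{20398739}{9438700}$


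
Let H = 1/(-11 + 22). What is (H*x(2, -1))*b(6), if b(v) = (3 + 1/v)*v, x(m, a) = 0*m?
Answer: 0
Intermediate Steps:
x(m, a) = 0
H = 1/11 ≈ 0.090909
b(v) = v*(3 + 1/v)
(H*x(2, -1))*b(6) = ((1/11)*0)*(1 + 3*6) = 0*(1 + 18) = 0*19 = 0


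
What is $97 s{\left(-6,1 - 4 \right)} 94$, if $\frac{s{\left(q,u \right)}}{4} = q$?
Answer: $-218832$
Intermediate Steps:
$s{\left(q,u \right)} = 4 q$
$97 s{\left(-6,1 - 4 \right)} 94 = 97 \cdot 4 \left(-6\right) 94 = 97 \left(-24\right) 94 = \left(-2328\right) 94 = -218832$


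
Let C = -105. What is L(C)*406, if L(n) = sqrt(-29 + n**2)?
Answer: 812*sqrt(2749) ≈ 42574.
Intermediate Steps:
L(C)*406 = sqrt(-29 + (-105)**2)*406 = sqrt(-29 + 11025)*406 = sqrt(10996)*406 = (2*sqrt(2749))*406 = 812*sqrt(2749)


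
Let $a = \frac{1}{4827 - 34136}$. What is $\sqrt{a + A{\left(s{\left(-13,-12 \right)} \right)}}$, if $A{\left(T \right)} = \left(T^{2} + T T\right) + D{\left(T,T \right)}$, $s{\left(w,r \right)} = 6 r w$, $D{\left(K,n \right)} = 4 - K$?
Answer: $\frac{\sqrt{1504362953746751}}{29309} \approx 1323.4$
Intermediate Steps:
$s{\left(w,r \right)} = 6 r w$
$a = - \frac{1}{29309}$ ($a = \frac{1}{-29309} = - \frac{1}{29309} \approx -3.4119 \cdot 10^{-5}$)
$A{\left(T \right)} = 4 - T + 2 T^{2}$ ($A{\left(T \right)} = \left(T^{2} + T T\right) - \left(-4 + T\right) = \left(T^{2} + T^{2}\right) - \left(-4 + T\right) = 2 T^{2} - \left(-4 + T\right) = 4 - T + 2 T^{2}$)
$\sqrt{a + A{\left(s{\left(-13,-12 \right)} \right)}} = \sqrt{- \frac{1}{29309} + \left(4 - 6 \left(-12\right) \left(-13\right) + 2 \left(6 \left(-12\right) \left(-13\right)\right)^{2}\right)} = \sqrt{- \frac{1}{29309} + \left(4 - 936 + 2 \cdot 936^{2}\right)} = \sqrt{- \frac{1}{29309} + \left(4 - 936 + 2 \cdot 876096\right)} = \sqrt{- \frac{1}{29309} + \left(4 - 936 + 1752192\right)} = \sqrt{- \frac{1}{29309} + 1751260} = \sqrt{\frac{51327679339}{29309}} = \frac{\sqrt{1504362953746751}}{29309}$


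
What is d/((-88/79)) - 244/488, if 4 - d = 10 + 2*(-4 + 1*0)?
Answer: -101/44 ≈ -2.2955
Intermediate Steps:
d = 2 (d = 4 - (10 + 2*(-4 + 1*0)) = 4 - (10 + 2*(-4 + 0)) = 4 - (10 + 2*(-4)) = 4 - (10 - 8) = 4 - 1*2 = 4 - 2 = 2)
d/((-88/79)) - 244/488 = 2/((-88/79)) - 244/488 = 2/((-88*1/79)) - 244*1/488 = 2/(-88/79) - ½ = 2*(-79/88) - ½ = -79/44 - ½ = -101/44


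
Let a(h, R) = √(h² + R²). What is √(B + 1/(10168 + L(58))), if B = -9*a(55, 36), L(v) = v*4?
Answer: √(26 - 2433600*√4321)/520 ≈ 24.323*I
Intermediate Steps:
L(v) = 4*v
a(h, R) = √(R² + h²)
B = -9*√4321 (B = -9*√(36² + 55²) = -9*√(1296 + 3025) = -9*√4321 ≈ -591.61)
√(B + 1/(10168 + L(58))) = √(-9*√4321 + 1/(10168 + 4*58)) = √(-9*√4321 + 1/(10168 + 232)) = √(-9*√4321 + 1/10400) = √(1/10400 - 9*√4321)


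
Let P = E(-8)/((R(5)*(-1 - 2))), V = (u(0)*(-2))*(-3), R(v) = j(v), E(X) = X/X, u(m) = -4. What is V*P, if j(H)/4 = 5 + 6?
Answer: 2/11 ≈ 0.18182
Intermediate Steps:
E(X) = 1
j(H) = 44 (j(H) = 4*(5 + 6) = 4*11 = 44)
R(v) = 44
V = -24 (V = -4*(-2)*(-3) = 8*(-3) = -24)
P = -1/132 (P = 1/(44*(-1 - 2)) = 1/(44*(-3)) = 1/(-132) = 1*(-1/132) = -1/132 ≈ -0.0075758)
V*P = -24*(-1/132) = 2/11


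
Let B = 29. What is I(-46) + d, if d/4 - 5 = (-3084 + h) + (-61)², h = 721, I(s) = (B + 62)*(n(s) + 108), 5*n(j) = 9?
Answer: 77219/5 ≈ 15444.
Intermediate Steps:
n(j) = 9/5 (n(j) = (⅕)*9 = 9/5)
I(s) = 49959/5 (I(s) = (29 + 62)*(9/5 + 108) = 91*(549/5) = 49959/5)
d = 5452 (d = 20 + 4*((-3084 + 721) + (-61)²) = 20 + 4*(-2363 + 3721) = 20 + 4*1358 = 20 + 5432 = 5452)
I(-46) + d = 49959/5 + 5452 = 77219/5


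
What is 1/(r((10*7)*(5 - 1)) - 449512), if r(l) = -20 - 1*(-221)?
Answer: -1/449311 ≈ -2.2256e-6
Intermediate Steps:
r(l) = 201 (r(l) = -20 + 221 = 201)
1/(r((10*7)*(5 - 1)) - 449512) = 1/(201 - 449512) = 1/(-449311) = -1/449311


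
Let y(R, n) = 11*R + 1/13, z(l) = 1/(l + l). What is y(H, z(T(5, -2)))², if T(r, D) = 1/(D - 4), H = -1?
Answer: 20164/169 ≈ 119.31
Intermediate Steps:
T(r, D) = 1/(-4 + D)
z(l) = 1/(2*l)
y(R, n) = 1/13 + 11*R (y(R, n) = 11*R + 1/13 = 1/13 + 11*R)
y(H, z(T(5, -2)))² = (1/13 + 11*(-1))² = (1/13 - 11)² = (-142/13)² = 20164/169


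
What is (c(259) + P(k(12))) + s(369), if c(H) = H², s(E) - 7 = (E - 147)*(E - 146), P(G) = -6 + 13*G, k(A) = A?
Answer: 116744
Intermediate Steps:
s(E) = 7 + (-147 + E)*(-146 + E) (s(E) = 7 + (E - 147)*(E - 146) = 7 + (-147 + E)*(-146 + E))
(c(259) + P(k(12))) + s(369) = (259² + (-6 + 13*12)) + (21469 + 369² - 293*369) = (67081 + (-6 + 156)) + (21469 + 136161 - 108117) = (67081 + 150) + 49513 = 67231 + 49513 = 116744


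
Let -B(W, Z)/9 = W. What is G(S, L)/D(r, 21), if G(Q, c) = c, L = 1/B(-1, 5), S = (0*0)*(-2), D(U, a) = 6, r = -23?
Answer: 1/54 ≈ 0.018519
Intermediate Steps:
S = 0 (S = 0*(-2) = 0)
B(W, Z) = -9*W
L = ⅑ (L = 1/(-9*(-1)) = 1/9 = ⅑ ≈ 0.11111)
G(S, L)/D(r, 21) = (⅑)/6 = (⅙)*(⅑) = 1/54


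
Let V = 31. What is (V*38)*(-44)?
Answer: -51832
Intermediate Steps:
(V*38)*(-44) = (31*38)*(-44) = 1178*(-44) = -51832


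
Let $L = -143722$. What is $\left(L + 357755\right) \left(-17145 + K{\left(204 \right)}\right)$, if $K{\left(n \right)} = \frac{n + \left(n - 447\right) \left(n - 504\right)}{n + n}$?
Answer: $- \frac{61731183827}{17} \approx -3.6312 \cdot 10^{9}$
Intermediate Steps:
$K{\left(n \right)} = \frac{n + \left(-504 + n\right) \left(-447 + n\right)}{2 n}$ ($K{\left(n \right)} = \frac{n + \left(-447 + n\right) \left(-504 + n\right)}{2 n} = \left(n + \left(-504 + n\right) \left(-447 + n\right)\right) \frac{1}{2 n} = \frac{n + \left(-504 + n\right) \left(-447 + n\right)}{2 n}$)
$\left(L + 357755\right) \left(-17145 + K{\left(204 \right)}\right) = \left(-143722 + 357755\right) \left(-17145 + \left(-475 + \frac{1}{2} \cdot 204 + \frac{112644}{204}\right)\right) = 214033 \left(-17145 + \left(-475 + 102 + 112644 \cdot \frac{1}{204}\right)\right) = 214033 \left(-17145 + \left(-475 + 102 + \frac{9387}{17}\right)\right) = 214033 \left(-17145 + \frac{3046}{17}\right) = 214033 \left(- \frac{288419}{17}\right) = - \frac{61731183827}{17}$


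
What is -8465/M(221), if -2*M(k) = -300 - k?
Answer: -16930/521 ≈ -32.495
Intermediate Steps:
M(k) = 150 + k/2 (M(k) = -(-300 - k)/2 = 150 + k/2)
-8465/M(221) = -8465/(150 + (½)*221) = -8465/(150 + 221/2) = -8465/521/2 = -8465*2/521 = -16930/521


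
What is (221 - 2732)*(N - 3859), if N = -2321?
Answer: 15517980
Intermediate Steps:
(221 - 2732)*(N - 3859) = (221 - 2732)*(-2321 - 3859) = -2511*(-6180) = 15517980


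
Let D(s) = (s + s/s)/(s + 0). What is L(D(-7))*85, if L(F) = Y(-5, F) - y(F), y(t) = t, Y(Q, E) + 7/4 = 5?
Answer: 5695/28 ≈ 203.39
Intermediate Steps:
Y(Q, E) = 13/4 (Y(Q, E) = -7/4 + 5 = 13/4)
D(s) = (1 + s)/s (D(s) = (s + 1)/s = (1 + s)/s)
L(F) = 13/4 - F
L(D(-7))*85 = (13/4 - (1 - 7)/(-7))*85 = (13/4 - (-1)*(-6)/7)*85 = (13/4 - 1*6/7)*85 = (13/4 - 6/7)*85 = (67/28)*85 = 5695/28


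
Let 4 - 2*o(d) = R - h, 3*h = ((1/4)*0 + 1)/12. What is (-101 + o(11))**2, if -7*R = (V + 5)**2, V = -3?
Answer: 2474565025/254016 ≈ 9741.8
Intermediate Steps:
R = -4/7 (R = -(-3 + 5)**2/7 = -1/7*2**2 = -1/7*4 = -4/7 ≈ -0.57143)
h = 1/36 (h = (((1/4)*0 + 1)/12)/3 = (((1*(1/4))*0 + 1)*(1/12))/3 = (((1/4)*0 + 1)*(1/12))/3 = ((0 + 1)*(1/12))/3 = (1*(1/12))/3 = (1/3)*(1/12) = 1/36 ≈ 0.027778)
o(d) = 1159/504 (o(d) = 2 - (-4/7 - 1*1/36)/2 = 2 - (-4/7 - 1/36)/2 = 2 - 1/2*(-151/252) = 2 + 151/504 = 1159/504)
(-101 + o(11))**2 = (-101 + 1159/504)**2 = (-49745/504)**2 = 2474565025/254016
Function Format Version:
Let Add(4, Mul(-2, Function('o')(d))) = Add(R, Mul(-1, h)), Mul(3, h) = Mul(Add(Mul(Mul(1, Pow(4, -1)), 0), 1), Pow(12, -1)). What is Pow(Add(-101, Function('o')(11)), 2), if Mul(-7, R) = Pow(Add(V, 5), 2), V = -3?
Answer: Rational(2474565025, 254016) ≈ 9741.8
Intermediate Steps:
R = Rational(-4, 7) (R = Mul(Rational(-1, 7), Pow(Add(-3, 5), 2)) = Mul(Rational(-1, 7), Pow(2, 2)) = Mul(Rational(-1, 7), 4) = Rational(-4, 7) ≈ -0.57143)
h = Rational(1, 36) (h = Mul(Rational(1, 3), Mul(Add(Mul(Mul(1, Pow(4, -1)), 0), 1), Pow(12, -1))) = Mul(Rational(1, 3), Mul(Add(Mul(Mul(1, Rational(1, 4)), 0), 1), Rational(1, 12))) = Mul(Rational(1, 3), Mul(Add(Mul(Rational(1, 4), 0), 1), Rational(1, 12))) = Mul(Rational(1, 3), Mul(Add(0, 1), Rational(1, 12))) = Mul(Rational(1, 3), Mul(1, Rational(1, 12))) = Mul(Rational(1, 3), Rational(1, 12)) = Rational(1, 36) ≈ 0.027778)
Function('o')(d) = Rational(1159, 504) (Function('o')(d) = Add(2, Mul(Rational(-1, 2), Add(Rational(-4, 7), Mul(-1, Rational(1, 36))))) = Add(2, Mul(Rational(-1, 2), Add(Rational(-4, 7), Rational(-1, 36)))) = Add(2, Mul(Rational(-1, 2), Rational(-151, 252))) = Add(2, Rational(151, 504)) = Rational(1159, 504))
Pow(Add(-101, Function('o')(11)), 2) = Pow(Add(-101, Rational(1159, 504)), 2) = Pow(Rational(-49745, 504), 2) = Rational(2474565025, 254016)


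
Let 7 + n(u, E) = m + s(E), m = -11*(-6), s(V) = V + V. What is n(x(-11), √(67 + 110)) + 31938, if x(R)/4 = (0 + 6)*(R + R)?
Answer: 31997 + 2*√177 ≈ 32024.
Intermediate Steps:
s(V) = 2*V
x(R) = 48*R (x(R) = 4*((0 + 6)*(R + R)) = 4*(6*(2*R)) = 4*(12*R) = 48*R)
m = 66
n(u, E) = 59 + 2*E (n(u, E) = -7 + (66 + 2*E) = 59 + 2*E)
n(x(-11), √(67 + 110)) + 31938 = (59 + 2*√(67 + 110)) + 31938 = (59 + 2*√177) + 31938 = 31997 + 2*√177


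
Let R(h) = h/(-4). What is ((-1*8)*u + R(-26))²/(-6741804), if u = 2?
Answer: -361/26967216 ≈ -1.3387e-5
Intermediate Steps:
R(h) = -h/4 (R(h) = h*(-¼) = -h/4)
((-1*8)*u + R(-26))²/(-6741804) = (-1*8*2 - ¼*(-26))²/(-6741804) = (-8*2 + 13/2)²*(-1/6741804) = (-16 + 13/2)²*(-1/6741804) = (-19/2)²*(-1/6741804) = (361/4)*(-1/6741804) = -361/26967216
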